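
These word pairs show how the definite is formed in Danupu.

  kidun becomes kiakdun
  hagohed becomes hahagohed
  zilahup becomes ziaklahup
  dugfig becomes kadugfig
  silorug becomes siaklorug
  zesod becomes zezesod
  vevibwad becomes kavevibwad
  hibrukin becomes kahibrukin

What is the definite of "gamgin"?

"gamgin" has last vowel 'i'. The stems whose last vowel is 'i' (dugfig → kadugfig, hibrukin → kahibrukin) add the prefix ka-.
The other patterns: stems whose last vowel is 'u' insert -ak- after the first vowel; stems whose last vowel is 'e' or 'o' repeat the first consonant+vowel as a prefix.
So gamgin → kagamgin.

kagamgin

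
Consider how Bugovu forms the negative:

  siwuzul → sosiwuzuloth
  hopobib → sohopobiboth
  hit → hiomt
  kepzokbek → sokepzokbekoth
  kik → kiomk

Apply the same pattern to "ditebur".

soditeburoth

"ditebur" has 3 vowels. The stems with 3 vowels (hopobib → sohopobiboth, siwuzul → sosiwuzuloth, kepzokbek → sokepzokbekoth) add so- … -oth around the stem.
The other pattern: stems with 1 vowel insert -om- after the first vowel.
So ditebur → soditeburoth.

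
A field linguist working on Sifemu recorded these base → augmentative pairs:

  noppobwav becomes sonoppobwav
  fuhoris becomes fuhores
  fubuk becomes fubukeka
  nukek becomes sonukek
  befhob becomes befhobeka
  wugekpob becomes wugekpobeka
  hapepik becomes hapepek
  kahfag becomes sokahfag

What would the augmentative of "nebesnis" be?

hapepik and nukek both end in -k yet inflect differently (hapepek, sonukek), so the final letter is not what conditions the rule; the last vowel is.
"nebesnis" has last vowel 'i'. The stems whose last vowel is 'i' (fuhoris → fuhores, hapepik → hapepek) change the last vowel to 'e'.
The other patterns: stems whose last vowel is 'a' or 'e' add the prefix so-; stems whose last vowel is 'o' or 'u' add -eka.
So nebesnis → nebesnes.

nebesnes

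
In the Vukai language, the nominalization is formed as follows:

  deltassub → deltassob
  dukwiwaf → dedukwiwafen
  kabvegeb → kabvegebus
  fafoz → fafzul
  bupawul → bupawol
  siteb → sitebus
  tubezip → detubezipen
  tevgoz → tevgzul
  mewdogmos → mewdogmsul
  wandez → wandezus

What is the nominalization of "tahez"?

kabvegeb and deltassub both end in -b yet inflect differently (kabvegebus, deltassob), so the final letter is not what conditions the rule; the last vowel is.
"tahez" has last vowel 'e'. The stems whose last vowel is 'e' (kabvegeb → kabvegebus, siteb → sitebus, wandez → wandezus) add -us.
So tahez → tahezus.

tahezus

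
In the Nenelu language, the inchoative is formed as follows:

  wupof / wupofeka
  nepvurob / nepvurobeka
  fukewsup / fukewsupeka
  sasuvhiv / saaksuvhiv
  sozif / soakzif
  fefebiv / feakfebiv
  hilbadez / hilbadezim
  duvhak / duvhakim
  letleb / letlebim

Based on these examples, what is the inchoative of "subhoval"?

subhovalim

wupof and sozif both end in -f yet inflect differently (wupofeka, soakzif), so the final letter is not what conditions the rule; the last vowel is.
"subhoval" has last vowel 'a'. The one such stem in the data (duvhak → duvhakim) adds -im, so the same rule applies.
The other patterns: stems whose last vowel is 'o' or 'u' add -eka; stems whose last vowel is 'i' insert -ak- after the first vowel.
So subhoval → subhovalim.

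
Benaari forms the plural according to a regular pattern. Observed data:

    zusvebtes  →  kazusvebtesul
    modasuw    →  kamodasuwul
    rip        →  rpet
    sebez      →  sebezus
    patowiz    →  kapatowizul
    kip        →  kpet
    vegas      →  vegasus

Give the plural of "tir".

sebez and patowiz both end in -z yet inflect differently (sebezus, kapatowizul), so the final letter is not what conditions the rule; the number of vowels is.
"tir" has 1 vowel. The stems with 1 vowel (rip → rpet, kip → kpet) delete the last vowel and add -et.
The other patterns: stems with 2 vowels add -us; stems with 3 vowels add ka- … -ul around the stem.
So tir → tret.

tret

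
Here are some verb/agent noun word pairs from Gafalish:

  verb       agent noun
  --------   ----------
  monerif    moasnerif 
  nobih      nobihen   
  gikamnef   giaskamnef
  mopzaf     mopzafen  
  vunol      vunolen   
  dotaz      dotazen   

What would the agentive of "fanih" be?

gikamnef and mopzaf both end in -f yet inflect differently (giaskamnef, mopzafen), so the final letter is not what conditions the rule; the number of vowels is.
"fanih" has 2 vowels. The stems with 2 vowels (vunol → vunolen, nobih → nobihen, dotaz → dotazen) add -en.
The other pattern: stems with 3 vowels insert -as- after the first vowel.
So fanih → fanihen.

fanihen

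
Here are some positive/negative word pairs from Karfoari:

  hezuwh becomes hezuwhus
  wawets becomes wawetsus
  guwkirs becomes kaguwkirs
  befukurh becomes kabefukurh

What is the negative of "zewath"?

befukurh and hezuwh both end in -h yet inflect differently (kabefukurh, hezuwhus), so the final letter is not what conditions the rule; the second-to-last letter is.
"zewath" has second-to-last letter 't'. The one such stem in the data (wawets → wawetsus) adds -us, so the same rule applies.
The other pattern: stems whose second-to-last letter is 'r' add the prefix ka-.
So zewath → zewathus.

zewathus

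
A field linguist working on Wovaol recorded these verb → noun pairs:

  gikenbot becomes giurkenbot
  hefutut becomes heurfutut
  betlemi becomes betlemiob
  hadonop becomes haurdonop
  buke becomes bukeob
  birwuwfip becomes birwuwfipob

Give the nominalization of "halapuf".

haurlapuf

birwuwfip and hadonop both end in -p yet inflect differently (birwuwfipob, haurdonop), so the final letter is not what conditions the rule; the first letter is.
"halapuf" begins with h-. The stems beginning with h- (hadonop → haurdonop, hefutut → heurfutut) insert -ur- after the first vowel.
The other pattern: stems beginning with b- add -ob.
So halapuf → haurlapuf.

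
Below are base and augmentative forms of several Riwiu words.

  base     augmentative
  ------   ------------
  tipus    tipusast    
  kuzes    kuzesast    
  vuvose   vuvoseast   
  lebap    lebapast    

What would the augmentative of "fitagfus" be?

Every pair shown (tipus → tipusast, kuzes → kuzesast, vuvose → vuvoseast, …) follows the same rule: add -ast.
So fitagfus → fitagfusast.

fitagfusast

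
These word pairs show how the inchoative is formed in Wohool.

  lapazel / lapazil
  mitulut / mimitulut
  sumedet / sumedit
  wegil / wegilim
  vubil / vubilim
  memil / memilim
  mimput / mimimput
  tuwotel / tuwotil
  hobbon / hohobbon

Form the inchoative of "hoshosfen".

hoshosfin

lapazel and vubil both end in -l yet inflect differently (lapazil, vubilim), so the final letter is not what conditions the rule; the last vowel is.
"hoshosfen" has last vowel 'e'. The stems whose last vowel is 'e' (sumedet → sumedit, lapazel → lapazil, tuwotel → tuwotil) change the last vowel to 'i'.
The other patterns: stems whose last vowel is 'i' add -im; stems whose last vowel is 'o' or 'u' repeat the first consonant+vowel as a prefix.
So hoshosfen → hoshosfin.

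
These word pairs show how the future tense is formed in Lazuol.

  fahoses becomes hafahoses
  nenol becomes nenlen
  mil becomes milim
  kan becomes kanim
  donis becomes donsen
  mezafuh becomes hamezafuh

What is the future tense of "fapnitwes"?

hafapnitwes

mil and nenol both end in -l yet inflect differently (milim, nenlen), so the final letter is not what conditions the rule; the number of vowels is.
"fapnitwes" has 3 vowels. The stems with 3 vowels (fahoses → hafahoses, mezafuh → hamezafuh) add the prefix ha-.
So fapnitwes → hafapnitwes.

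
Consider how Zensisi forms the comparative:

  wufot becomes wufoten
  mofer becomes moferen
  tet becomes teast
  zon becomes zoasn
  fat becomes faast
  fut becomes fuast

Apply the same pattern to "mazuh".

wufot and tet both end in -t yet inflect differently (wufoten, teast), so the final letter is not what conditions the rule; the number of vowels is.
"mazuh" has 2 vowels. The stems with 2 vowels (wufot → wufoten, mofer → moferen) add -en.
So mazuh → mazuhen.

mazuhen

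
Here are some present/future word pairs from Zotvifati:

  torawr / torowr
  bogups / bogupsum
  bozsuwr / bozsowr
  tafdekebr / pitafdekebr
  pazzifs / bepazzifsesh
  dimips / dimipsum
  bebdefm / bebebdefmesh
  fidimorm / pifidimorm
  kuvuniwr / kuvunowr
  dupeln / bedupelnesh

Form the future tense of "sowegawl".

sowegowl

kuvuniwr and tafdekebr both end in -r yet inflect differently (kuvunowr, pitafdekebr), so the final letter is not what conditions the rule; the second-to-last letter is.
"sowegawl" has second-to-last letter 'w'. The stems whose second-to-last letter is 'w' (kuvuniwr → kuvunowr, bozsuwr → bozsowr, torawr → torowr) change the last vowel to 'o'.
So sowegawl → sowegowl.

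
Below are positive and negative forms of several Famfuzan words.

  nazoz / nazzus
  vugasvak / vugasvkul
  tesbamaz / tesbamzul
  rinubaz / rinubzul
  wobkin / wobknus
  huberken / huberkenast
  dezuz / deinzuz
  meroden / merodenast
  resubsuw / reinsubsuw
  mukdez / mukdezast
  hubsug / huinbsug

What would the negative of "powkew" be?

dezuz and tesbamaz both end in -z yet inflect differently (deinzuz, tesbamzul), so the final letter is not what conditions the rule; the last vowel is.
"powkew" has last vowel 'e'. The stems whose last vowel is 'e' (huberken → huberkenast, mukdez → mukdezast, meroden → merodenast) add -ast.
The other patterns: stems whose last vowel is 'u' insert -in- after the first vowel; stems whose last vowel is 'a' delete the last vowel and add -ul; stems whose last vowel is 'i' or 'o' delete the last vowel and add -us.
So powkew → powkewast.

powkewast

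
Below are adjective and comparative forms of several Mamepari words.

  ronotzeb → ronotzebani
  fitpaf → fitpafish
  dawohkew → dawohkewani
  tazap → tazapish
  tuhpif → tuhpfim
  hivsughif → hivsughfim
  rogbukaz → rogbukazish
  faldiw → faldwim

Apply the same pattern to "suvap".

"suvap" has last vowel 'a'. The stems whose last vowel is 'a' (tazap → tazapish, fitpaf → fitpafish, rogbukaz → rogbukazish) add -ish.
So suvap → suvapish.

suvapish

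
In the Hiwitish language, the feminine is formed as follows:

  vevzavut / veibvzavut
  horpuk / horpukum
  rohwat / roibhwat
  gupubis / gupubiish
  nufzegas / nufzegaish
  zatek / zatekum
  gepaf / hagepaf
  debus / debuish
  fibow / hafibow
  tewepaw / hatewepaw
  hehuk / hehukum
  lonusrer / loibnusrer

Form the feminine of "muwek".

debus and hehuk both have last vowel 'u' yet inflect differently (debuish, hehukum), so the last vowel is not what conditions the rule; the final letter is.
"muwek" ends in -k. The stems ending in -k (hehuk → hehukum, horpuk → horpukum, zatek → zatekum) add -um.
The other patterns: stems ending in -s drop the final letter and add -ish; stems ending in -f or -w add the prefix ha-; stems ending in -r or -t insert -ib- after the first vowel.
So muwek → muwekum.

muwekum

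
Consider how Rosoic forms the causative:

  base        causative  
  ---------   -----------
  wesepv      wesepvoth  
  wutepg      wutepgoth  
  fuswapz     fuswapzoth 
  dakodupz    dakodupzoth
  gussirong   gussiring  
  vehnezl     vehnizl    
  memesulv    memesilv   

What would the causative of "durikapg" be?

wutepg and gussirong both end in -g yet inflect differently (wutepgoth, gussiring), so the final letter is not what conditions the rule; the second-to-last letter is.
"durikapg" has second-to-last letter 'p'. The stems whose second-to-last letter is 'p' (wesepv → wesepvoth, wutepg → wutepgoth, fuswapz → fuswapzoth) add -oth.
The other pattern: stems whose second-to-last letter is 'l', 'n' or 'z' change the last vowel to 'i'.
So durikapg → durikapgoth.

durikapgoth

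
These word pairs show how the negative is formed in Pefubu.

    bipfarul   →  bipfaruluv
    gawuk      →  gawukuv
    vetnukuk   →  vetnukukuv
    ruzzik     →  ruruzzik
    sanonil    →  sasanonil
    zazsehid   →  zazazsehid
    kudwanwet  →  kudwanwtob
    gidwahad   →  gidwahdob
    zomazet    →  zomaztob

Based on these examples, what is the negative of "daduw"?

daduwuv

gawuk and ruzzik both end in -k yet inflect differently (gawukuv, ruruzzik), so the final letter is not what conditions the rule; the last vowel is.
"daduw" has last vowel 'u'. The stems whose last vowel is 'u' (bipfarul → bipfaruluv, gawuk → gawukuv, vetnukuk → vetnukukuv) add -uv.
So daduw → daduwuv.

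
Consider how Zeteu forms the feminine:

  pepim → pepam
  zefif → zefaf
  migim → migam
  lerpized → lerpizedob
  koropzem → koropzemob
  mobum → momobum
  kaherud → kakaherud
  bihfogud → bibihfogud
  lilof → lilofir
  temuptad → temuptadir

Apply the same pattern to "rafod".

rafodir

pepim and koropzem both end in -m yet inflect differently (pepam, koropzemob), so the final letter is not what conditions the rule; the last vowel is.
"rafod" has last vowel 'o'. The one such stem in the data (lilof → lilofir) adds -ir, so the same rule applies.
So rafod → rafodir.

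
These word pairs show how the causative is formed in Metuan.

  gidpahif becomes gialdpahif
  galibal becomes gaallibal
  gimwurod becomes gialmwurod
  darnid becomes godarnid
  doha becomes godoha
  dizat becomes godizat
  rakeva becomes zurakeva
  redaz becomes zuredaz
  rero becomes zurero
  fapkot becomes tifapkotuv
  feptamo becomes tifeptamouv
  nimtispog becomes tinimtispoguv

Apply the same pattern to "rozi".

zurozi

gimwurod and darnid both end in -d yet inflect differently (gialmwurod, godarnid), so the final letter is not what conditions the rule; the first letter is.
"rozi" begins with r-. The stems beginning with r- (rakeva → zurakeva, redaz → zuredaz, rero → zurero) add the prefix zu-.
So rozi → zurozi.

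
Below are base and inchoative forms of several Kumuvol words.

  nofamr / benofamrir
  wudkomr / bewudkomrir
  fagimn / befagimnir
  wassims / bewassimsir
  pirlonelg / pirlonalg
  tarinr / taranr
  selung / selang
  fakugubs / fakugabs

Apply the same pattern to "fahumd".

nofamr and tarinr both end in -r yet inflect differently (benofamrir, taranr), so the final letter is not what conditions the rule; the second-to-last letter is.
"fahumd" has second-to-last letter 'm'. The stems whose second-to-last letter is 'm' (nofamr → benofamrir, wudkomr → bewudkomrir, fagimn → befagimnir) add be- … -ir around the stem.
The other pattern: stems whose second-to-last letter is 'b', 'l' or 'n' change the last vowel to 'a'.
So fahumd → befahumdir.

befahumdir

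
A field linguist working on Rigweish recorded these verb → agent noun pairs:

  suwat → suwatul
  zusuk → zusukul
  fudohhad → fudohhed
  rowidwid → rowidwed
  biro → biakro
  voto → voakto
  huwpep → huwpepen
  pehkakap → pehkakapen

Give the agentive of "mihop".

suwat and fudohhad both have last vowel 'a' yet inflect differently (suwatul, fudohhed), so the last vowel is not what conditions the rule; the final letter is.
"mihop" ends in -p. The stems ending in -p (huwpep → huwpepen, pehkakap → pehkakapen) add -en.
So mihop → mihopen.

mihopen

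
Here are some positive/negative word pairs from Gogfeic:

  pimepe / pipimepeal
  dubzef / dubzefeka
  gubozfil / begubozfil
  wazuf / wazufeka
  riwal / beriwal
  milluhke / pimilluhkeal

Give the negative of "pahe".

pipaheal

dubzef and milluhke both have last vowel 'e' yet inflect differently (dubzefeka, pimilluhkeal), so the last vowel is not what conditions the rule; the final letter is.
"pahe" ends in -e. The stems ending in -e (milluhke → pimilluhkeal, pimepe → pipimepeal) add pi- … -al around the stem.
The other patterns: stems ending in -f add -eka; stems ending in -l add the prefix be-.
So pahe → pipaheal.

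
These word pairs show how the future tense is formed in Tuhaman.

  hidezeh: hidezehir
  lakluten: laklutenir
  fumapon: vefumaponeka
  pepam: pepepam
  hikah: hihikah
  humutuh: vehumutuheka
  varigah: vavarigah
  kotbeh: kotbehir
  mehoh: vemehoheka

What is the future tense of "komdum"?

vekomdumeka

hikah and hidezeh both end in -h yet inflect differently (hihikah, hidezehir), so the final letter is not what conditions the rule; the last vowel is.
"komdum" has last vowel 'u'. The one such stem in the data (humutuh → vehumutuheka) adds ve- … -eka around the stem, so the same rule applies.
The other patterns: stems whose last vowel is 'a' repeat the first consonant+vowel as a prefix; stems whose last vowel is 'e' add -ir.
So komdum → vekomdumeka.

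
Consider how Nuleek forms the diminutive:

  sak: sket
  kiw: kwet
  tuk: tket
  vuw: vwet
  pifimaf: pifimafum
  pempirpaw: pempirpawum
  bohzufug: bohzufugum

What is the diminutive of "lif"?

"lif" has 1 vowel. The stems with 1 vowel (sak → sket, kiw → kwet, tuk → tket) delete the last vowel and add -et.
The other pattern: stems with 3 vowels add -um.
So lif → lfet.

lfet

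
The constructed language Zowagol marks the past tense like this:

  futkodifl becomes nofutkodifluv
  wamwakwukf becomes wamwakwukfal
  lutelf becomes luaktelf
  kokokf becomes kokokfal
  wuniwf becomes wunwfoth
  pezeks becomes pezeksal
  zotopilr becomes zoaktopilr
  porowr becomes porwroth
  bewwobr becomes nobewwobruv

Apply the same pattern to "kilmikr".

wuniwf and wamwakwukf both end in -f yet inflect differently (wunwfoth, wamwakwukfal), so the final letter is not what conditions the rule; the second-to-last letter is.
"kilmikr" has second-to-last letter 'k'. The stems whose second-to-last letter is 'k' (wamwakwukf → wamwakwukfal, pezeks → pezeksal, kokokf → kokokfal) add -al.
The other patterns: stems whose second-to-last letter is 'w' delete the last vowel and add -oth; stems whose second-to-last letter is 'l' insert -ak- after the first vowel; stems whose second-to-last letter is 'b' or 'f' add no- … -uv around the stem.
So kilmikr → kilmikral.

kilmikral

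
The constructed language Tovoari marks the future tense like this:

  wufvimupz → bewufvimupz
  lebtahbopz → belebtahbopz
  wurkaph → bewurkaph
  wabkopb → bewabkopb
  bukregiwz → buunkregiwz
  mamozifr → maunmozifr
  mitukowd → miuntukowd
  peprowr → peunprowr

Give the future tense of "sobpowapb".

besobpowapb

wufvimupz and bukregiwz both end in -z yet inflect differently (bewufvimupz, buunkregiwz), so the final letter is not what conditions the rule; the second-to-last letter is.
"sobpowapb" has second-to-last letter 'p'. The stems whose second-to-last letter is 'p' (wufvimupz → bewufvimupz, lebtahbopz → belebtahbopz, wurkaph → bewurkaph) add the prefix be-.
So sobpowapb → besobpowapb.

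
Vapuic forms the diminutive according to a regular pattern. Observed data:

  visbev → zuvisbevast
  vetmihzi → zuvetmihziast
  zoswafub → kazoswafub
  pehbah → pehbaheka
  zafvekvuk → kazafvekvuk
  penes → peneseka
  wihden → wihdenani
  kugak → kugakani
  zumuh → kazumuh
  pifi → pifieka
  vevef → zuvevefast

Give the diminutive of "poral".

poraleka

pifi and vetmihzi both end in -i yet inflect differently (pifieka, zuvetmihziast), so the final letter is not what conditions the rule; the first letter is.
"poral" begins with p-. The stems beginning with p- (pifi → pifieka, pehbah → pehbaheka, penes → peneseka) add -eka.
The other patterns: stems beginning with v- add zu- … -ast around the stem; stems beginning with z- add the prefix ka-; stems beginning with k- or w- add -ani.
So poral → poraleka.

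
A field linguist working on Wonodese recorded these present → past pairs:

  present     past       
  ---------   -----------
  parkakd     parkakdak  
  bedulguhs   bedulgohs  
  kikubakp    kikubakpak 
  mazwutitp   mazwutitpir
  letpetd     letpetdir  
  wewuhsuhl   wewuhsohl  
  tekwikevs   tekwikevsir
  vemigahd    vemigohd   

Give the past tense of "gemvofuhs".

parkakd and vemigahd both end in -d yet inflect differently (parkakdak, vemigohd), so the final letter is not what conditions the rule; the second-to-last letter is.
"gemvofuhs" has second-to-last letter 'h'. The stems whose second-to-last letter is 'h' (bedulguhs → bedulgohs, wewuhsuhl → wewuhsohl, vemigahd → vemigohd) change the last vowel to 'o'.
The other patterns: stems whose second-to-last letter is 'k' add -ak; stems whose second-to-last letter is 't' or 'v' add -ir.
So gemvofuhs → gemvofohs.

gemvofohs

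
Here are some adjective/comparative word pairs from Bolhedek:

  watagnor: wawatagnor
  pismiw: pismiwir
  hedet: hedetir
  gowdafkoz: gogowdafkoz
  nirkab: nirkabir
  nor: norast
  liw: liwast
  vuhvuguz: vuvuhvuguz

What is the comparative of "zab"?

zabast

liw and pismiw both end in -w yet inflect differently (liwast, pismiwir), so the final letter is not what conditions the rule; the number of vowels is.
"zab" has 1 vowel. The stems with 1 vowel (nor → norast, liw → liwast) add -ast.
The other patterns: stems with 2 vowels add -ir; stems with 3 vowels repeat the first consonant+vowel as a prefix.
So zab → zabast.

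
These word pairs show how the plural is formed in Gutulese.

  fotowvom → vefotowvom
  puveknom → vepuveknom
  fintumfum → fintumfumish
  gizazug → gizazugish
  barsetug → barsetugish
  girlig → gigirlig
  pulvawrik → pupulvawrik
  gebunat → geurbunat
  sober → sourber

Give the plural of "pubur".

fotowvom and fintumfum both end in -m yet inflect differently (vefotowvom, fintumfumish), so the final letter is not what conditions the rule; the last vowel is.
"pubur" has last vowel 'u'. The stems whose last vowel is 'u' (fintumfum → fintumfumish, gizazug → gizazugish, barsetug → barsetugish) add -ish.
The other patterns: stems whose last vowel is 'o' add the prefix ve-; stems whose last vowel is 'i' repeat the first consonant+vowel as a prefix; stems whose last vowel is 'a' or 'e' insert -ur- after the first vowel.
So pubur → puburish.

puburish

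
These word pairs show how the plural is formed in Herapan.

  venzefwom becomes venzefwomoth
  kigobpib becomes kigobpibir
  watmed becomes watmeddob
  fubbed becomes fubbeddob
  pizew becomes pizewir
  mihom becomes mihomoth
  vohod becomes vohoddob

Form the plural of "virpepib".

pizew and watmed both have last vowel 'e' yet inflect differently (pizewir, watmeddob), so the last vowel is not what conditions the rule; the final letter is.
"virpepib" ends in -b. The one such stem in the data (kigobpib → kigobpibir) adds -ir, so the same rule applies.
So virpepib → virpepibir.

virpepibir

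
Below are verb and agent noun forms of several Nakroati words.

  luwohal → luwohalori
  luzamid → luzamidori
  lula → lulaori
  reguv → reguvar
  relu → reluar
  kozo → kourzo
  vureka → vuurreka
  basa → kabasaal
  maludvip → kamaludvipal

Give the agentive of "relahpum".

lula and vureka both end in -a yet inflect differently (lulaori, vuurreka), so the final letter is not what conditions the rule; the first letter is.
"relahpum" begins with r-. The stems beginning with r- (reguv → reguvar, relu → reluar) add -ar.
So relahpum → relahpumar.

relahpumar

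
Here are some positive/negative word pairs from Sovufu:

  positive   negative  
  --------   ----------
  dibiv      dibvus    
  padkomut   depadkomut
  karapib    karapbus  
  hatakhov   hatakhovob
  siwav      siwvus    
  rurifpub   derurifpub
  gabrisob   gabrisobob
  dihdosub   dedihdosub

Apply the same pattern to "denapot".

denapotob

"denapot" has last vowel 'o'. The stems whose last vowel is 'o' (gabrisob → gabrisobob, hatakhov → hatakhovob) add -ob.
The other patterns: stems whose last vowel is 'u' add the prefix de-; stems whose last vowel is 'a' or 'i' delete the last vowel and add -us.
So denapot → denapotob.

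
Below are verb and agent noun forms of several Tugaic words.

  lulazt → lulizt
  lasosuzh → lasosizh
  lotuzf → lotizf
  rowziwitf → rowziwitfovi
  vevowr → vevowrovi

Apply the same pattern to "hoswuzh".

"hoswuzh" has second-to-last letter 'z'. The stems whose second-to-last letter is 'z' (lasosuzh → lasosizh, lulazt → lulizt, lotuzf → lotizf) change the last vowel to 'i'.
So hoswuzh → hoswizh.

hoswizh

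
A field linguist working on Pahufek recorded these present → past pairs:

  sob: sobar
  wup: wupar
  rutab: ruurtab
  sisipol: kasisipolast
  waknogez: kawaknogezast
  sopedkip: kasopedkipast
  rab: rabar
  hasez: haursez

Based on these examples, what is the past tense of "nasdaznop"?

kanasdaznopast

"nasdaznop" has 3 vowels. The stems with 3 vowels (sisipol → kasisipolast, waknogez → kawaknogezast, sopedkip → kasopedkipast) add ka- … -ast around the stem.
So nasdaznop → kanasdaznopast.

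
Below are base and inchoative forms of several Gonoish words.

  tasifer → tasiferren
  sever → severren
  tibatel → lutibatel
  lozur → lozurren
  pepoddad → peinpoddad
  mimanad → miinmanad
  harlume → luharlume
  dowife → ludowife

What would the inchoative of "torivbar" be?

torivbarren

tasifer and harlume both have last vowel 'e' yet inflect differently (tasiferren, luharlume), so the last vowel is not what conditions the rule; the final letter is.
"torivbar" ends in -r. The stems ending in -r (tasifer → tasiferren, lozur → lozurren, sever → severren) double the final consonant and add -en.
The other patterns: stems ending in -d insert -in- after the first vowel; stems ending in -e or -l add the prefix lu-.
So torivbar → torivbarren.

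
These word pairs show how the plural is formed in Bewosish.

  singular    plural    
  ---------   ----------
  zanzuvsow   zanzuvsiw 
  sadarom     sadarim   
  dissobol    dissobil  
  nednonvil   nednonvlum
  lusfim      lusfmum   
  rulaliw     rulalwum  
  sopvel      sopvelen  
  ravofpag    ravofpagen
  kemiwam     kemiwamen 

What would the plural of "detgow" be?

detgiw

"detgow" has last vowel 'o'. The stems whose last vowel is 'o' (zanzuvsow → zanzuvsiw, sadarom → sadarim, dissobol → dissobil) change the last vowel to 'i'.
So detgow → detgiw.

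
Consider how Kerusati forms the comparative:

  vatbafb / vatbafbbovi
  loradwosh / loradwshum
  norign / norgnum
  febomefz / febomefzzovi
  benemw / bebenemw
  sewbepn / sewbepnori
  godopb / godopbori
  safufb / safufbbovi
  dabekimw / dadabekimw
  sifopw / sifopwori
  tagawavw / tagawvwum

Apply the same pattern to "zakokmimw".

zazakokmimw

benemw and sifopw both end in -w yet inflect differently (bebenemw, sifopwori), so the final letter is not what conditions the rule; the second-to-last letter is.
"zakokmimw" has second-to-last letter 'm'. The stems whose second-to-last letter is 'm' (benemw → bebenemw, dabekimw → dadabekimw) repeat the first consonant+vowel as a prefix.
So zakokmimw → zazakokmimw.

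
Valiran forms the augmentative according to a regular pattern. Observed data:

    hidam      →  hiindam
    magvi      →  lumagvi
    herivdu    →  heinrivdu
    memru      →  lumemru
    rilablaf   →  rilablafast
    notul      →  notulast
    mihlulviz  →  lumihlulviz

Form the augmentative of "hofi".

hoinfi

herivdu and memru both end in -u yet inflect differently (heinrivdu, lumemru), so the final letter is not what conditions the rule; the first letter is.
"hofi" begins with h-. The stems beginning with h- (herivdu → heinrivdu, hidam → hiindam) insert -in- after the first vowel.
So hofi → hoinfi.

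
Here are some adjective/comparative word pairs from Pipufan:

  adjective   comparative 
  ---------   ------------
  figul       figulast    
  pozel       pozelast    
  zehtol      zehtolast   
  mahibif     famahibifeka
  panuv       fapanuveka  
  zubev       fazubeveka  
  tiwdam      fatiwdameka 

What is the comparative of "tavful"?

figul and panuv both have last vowel 'u' yet inflect differently (figulast, fapanuveka), so the last vowel is not what conditions the rule; the final letter is.
"tavful" ends in -l. The stems ending in -l (figul → figulast, pozel → pozelast, zehtol → zehtolast) add -ast.
So tavful → tavfulast.

tavfulast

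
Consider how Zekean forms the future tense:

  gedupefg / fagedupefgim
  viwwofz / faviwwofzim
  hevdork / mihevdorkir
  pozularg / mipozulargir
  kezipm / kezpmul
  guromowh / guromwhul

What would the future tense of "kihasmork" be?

gedupefg and pozularg both end in -g yet inflect differently (fagedupefgim, mipozulargir), so the final letter is not what conditions the rule; the second-to-last letter is.
"kihasmork" has second-to-last letter 'r'. The stems whose second-to-last letter is 'r' (hevdork → mihevdorkir, pozularg → mipozulargir) add mi- … -ir around the stem.
So kihasmork → mikihasmorkir.

mikihasmorkir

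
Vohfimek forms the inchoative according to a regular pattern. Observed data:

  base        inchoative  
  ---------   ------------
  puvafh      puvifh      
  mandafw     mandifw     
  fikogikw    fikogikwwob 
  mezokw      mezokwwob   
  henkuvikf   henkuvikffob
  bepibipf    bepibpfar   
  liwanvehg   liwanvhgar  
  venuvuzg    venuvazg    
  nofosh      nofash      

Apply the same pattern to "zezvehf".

"zezvehf" has second-to-last letter 'h'. The one such stem in the data (liwanvehg → liwanvhgar) deletes the last vowel and adds -ar (as does bepibipf), so the same rule applies.
The other patterns: stems whose second-to-last letter is 'f' change the last vowel to 'i'; stems whose second-to-last letter is 'k' double the final consonant and add -ob; stems whose second-to-last letter is 's' or 'z' change the last vowel to 'a'.
So zezvehf → zezvhfar.

zezvhfar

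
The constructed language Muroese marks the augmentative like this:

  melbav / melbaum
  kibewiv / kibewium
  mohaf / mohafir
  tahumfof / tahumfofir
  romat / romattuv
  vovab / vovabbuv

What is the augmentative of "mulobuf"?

mulobufir

melbav and mohaf both have last vowel 'a' yet inflect differently (melbaum, mohafir), so the last vowel is not what conditions the rule; the final letter is.
"mulobuf" ends in -f. The stems ending in -f (mohaf → mohafir, tahumfof → tahumfofir) add -ir.
So mulobuf → mulobufir.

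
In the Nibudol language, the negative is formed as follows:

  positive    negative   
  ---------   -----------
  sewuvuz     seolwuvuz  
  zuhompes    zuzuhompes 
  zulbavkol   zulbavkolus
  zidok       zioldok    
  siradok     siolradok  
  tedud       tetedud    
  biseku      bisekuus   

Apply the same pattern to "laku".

lakuus

"laku" ends in -u. The one such stem in the data (biseku → bisekuus) adds -us, so the same rule applies.
The other patterns: stems ending in -k or -z insert -ol- after the first vowel; stems ending in -d or -s repeat the first consonant+vowel as a prefix.
So laku → lakuus.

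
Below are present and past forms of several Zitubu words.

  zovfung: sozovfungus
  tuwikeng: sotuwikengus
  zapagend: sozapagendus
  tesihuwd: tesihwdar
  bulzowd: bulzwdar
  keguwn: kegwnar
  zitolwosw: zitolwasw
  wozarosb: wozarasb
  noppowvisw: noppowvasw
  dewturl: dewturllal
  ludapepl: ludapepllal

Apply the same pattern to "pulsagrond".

sopulsagrondus

zapagend and tesihuwd both end in -d yet inflect differently (sozapagendus, tesihwdar), so the final letter is not what conditions the rule; the second-to-last letter is.
"pulsagrond" has second-to-last letter 'n'. The stems whose second-to-last letter is 'n' (zovfung → sozovfungus, tuwikeng → sotuwikengus, zapagend → sozapagendus) add so- … -us around the stem.
So pulsagrond → sopulsagrondus.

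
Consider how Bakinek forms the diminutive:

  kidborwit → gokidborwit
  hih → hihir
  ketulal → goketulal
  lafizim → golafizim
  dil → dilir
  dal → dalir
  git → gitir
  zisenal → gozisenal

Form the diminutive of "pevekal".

"pevekal" has 3 vowels. The stems with 3 vowels (ketulal → goketulal, lafizim → golafizim, kidborwit → gokidborwit) add the prefix go-.
So pevekal → gopevekal.

gopevekal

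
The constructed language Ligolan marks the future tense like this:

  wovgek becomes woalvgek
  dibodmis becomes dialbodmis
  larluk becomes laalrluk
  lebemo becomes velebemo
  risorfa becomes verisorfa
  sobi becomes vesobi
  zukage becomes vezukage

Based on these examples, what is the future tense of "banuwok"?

baalnuwok

dibodmis and sobi both have last vowel 'i' yet inflect differently (dialbodmis, vesobi), so the last vowel is not what conditions the rule; whether the stem ends in a vowel or a consonant is.
"banuwok" ends in a consonant. The stems ending in a consonant (wovgek → woalvgek, dibodmis → dialbodmis, larluk → laalrluk) insert -al- after the first vowel.
The other pattern: stems ending in a vowel add the prefix ve-.
So banuwok → baalnuwok.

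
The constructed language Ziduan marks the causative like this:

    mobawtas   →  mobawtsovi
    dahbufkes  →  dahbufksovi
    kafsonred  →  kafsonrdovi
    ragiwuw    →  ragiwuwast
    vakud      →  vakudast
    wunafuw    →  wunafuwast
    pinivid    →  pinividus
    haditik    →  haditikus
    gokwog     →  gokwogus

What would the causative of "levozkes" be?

levozksovi

kafsonred and vakud both end in -d yet inflect differently (kafsonrdovi, vakudast), so the final letter is not what conditions the rule; the last vowel is.
"levozkes" has last vowel 'e'. The stems whose last vowel is 'e' (dahbufkes → dahbufksovi, kafsonred → kafsonrdovi) delete the last vowel and add -ovi.
So levozkes → levozksovi.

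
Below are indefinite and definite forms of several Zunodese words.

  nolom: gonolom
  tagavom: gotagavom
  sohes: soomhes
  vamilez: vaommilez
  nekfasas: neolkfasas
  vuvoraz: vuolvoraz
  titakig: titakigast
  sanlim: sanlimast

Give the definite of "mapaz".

sohes and nekfasas both end in -s yet inflect differently (soomhes, neolkfasas), so the final letter is not what conditions the rule; the last vowel is.
"mapaz" has last vowel 'a'. The stems whose last vowel is 'a' (nekfasas → neolkfasas, vuvoraz → vuolvoraz) insert -ol- after the first vowel.
The other patterns: stems whose last vowel is 'o' add the prefix go-; stems whose last vowel is 'e' insert -om- after the first vowel; stems whose last vowel is 'i' add -ast.
So mapaz → maolpaz.

maolpaz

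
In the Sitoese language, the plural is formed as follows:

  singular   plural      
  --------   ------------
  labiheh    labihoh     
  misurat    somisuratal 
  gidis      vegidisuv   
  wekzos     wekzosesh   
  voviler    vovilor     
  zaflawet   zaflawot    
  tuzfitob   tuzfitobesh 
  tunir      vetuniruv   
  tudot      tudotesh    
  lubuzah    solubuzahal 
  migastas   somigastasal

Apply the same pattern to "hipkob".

"hipkob" has last vowel 'o'. The stems whose last vowel is 'o' (wekzos → wekzosesh, tuzfitob → tuzfitobesh, tudot → tudotesh) add -esh.
So hipkob → hipkobesh.

hipkobesh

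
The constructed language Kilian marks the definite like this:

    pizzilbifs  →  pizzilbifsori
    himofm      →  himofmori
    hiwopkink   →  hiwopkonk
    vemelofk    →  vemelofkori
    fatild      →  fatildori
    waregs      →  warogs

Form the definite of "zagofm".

waregs and pizzilbifs both end in -s yet inflect differently (warogs, pizzilbifsori), so the final letter is not what conditions the rule; the second-to-last letter is.
"zagofm" has second-to-last letter 'f'. The stems whose second-to-last letter is 'f' (pizzilbifs → pizzilbifsori, himofm → himofmori, vemelofk → vemelofkori) add -ori.
The other pattern: stems whose second-to-last letter is 'g' or 'n' change the last vowel to 'o'.
So zagofm → zagofmori.

zagofmori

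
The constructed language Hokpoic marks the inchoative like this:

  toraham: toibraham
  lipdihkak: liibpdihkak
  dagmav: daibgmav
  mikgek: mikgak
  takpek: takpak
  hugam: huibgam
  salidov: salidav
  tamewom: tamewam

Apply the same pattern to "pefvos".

"pefvos" has last vowel 'o'. The stems whose last vowel is 'o' (tamewom → tamewam, salidov → salidav) change the last vowel to 'a'.
The other pattern: stems whose last vowel is 'a' insert -ib- after the first vowel.
So pefvos → pefvas.

pefvas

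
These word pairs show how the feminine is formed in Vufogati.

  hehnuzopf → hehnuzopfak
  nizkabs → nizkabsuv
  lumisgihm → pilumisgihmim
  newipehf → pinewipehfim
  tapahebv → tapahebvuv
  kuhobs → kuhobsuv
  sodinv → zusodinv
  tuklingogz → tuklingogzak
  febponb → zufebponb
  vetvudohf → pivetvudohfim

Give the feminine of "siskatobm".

sodinv and tapahebv both end in -v yet inflect differently (zusodinv, tapahebvuv), so the final letter is not what conditions the rule; the second-to-last letter is.
"siskatobm" has second-to-last letter 'b'. The stems whose second-to-last letter is 'b' (nizkabs → nizkabsuv, tapahebv → tapahebvuv, kuhobs → kuhobsuv) add -uv.
The other patterns: stems whose second-to-last letter is 'h' add pi- … -im around the stem; stems whose second-to-last letter is 'n' add the prefix zu-; stems whose second-to-last letter is 'g' or 'p' add -ak.
So siskatobm → siskatobmuv.

siskatobmuv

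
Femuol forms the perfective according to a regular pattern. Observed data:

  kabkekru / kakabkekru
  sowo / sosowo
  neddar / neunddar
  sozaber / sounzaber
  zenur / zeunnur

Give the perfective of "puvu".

"puvu" ends in -u. The one such stem in the data (kabkekru → kakabkekru) repeats the first consonant+vowel as a prefix (as does sowo), so the same rule applies.
The other pattern: stems ending in -r insert -un- after the first vowel.
So puvu → pupuvu.

pupuvu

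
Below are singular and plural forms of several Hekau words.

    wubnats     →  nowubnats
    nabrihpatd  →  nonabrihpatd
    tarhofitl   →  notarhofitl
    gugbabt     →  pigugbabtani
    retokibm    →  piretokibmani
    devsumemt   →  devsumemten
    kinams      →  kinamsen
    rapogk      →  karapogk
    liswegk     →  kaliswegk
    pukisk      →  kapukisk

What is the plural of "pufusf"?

gugbabt and devsumemt both end in -t yet inflect differently (pigugbabtani, devsumemten), so the final letter is not what conditions the rule; the second-to-last letter is.
"pufusf" has second-to-last letter 's'. The one such stem in the data (pukisk → kapukisk) adds the prefix ka-, so the same rule applies.
So pufusf → kapufusf.

kapufusf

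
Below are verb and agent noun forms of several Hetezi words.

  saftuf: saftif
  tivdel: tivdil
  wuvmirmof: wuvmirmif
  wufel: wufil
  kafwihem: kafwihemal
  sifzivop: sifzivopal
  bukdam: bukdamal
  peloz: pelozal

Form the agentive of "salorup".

tivdel and kafwihem both have last vowel 'e' yet inflect differently (tivdil, kafwihemal), so the last vowel is not what conditions the rule; the final letter is.
"salorup" ends in -p. The one such stem in the data (sifzivop → sifzivopal) adds -al, so the same rule applies.
So salorup → salorupal.

salorupal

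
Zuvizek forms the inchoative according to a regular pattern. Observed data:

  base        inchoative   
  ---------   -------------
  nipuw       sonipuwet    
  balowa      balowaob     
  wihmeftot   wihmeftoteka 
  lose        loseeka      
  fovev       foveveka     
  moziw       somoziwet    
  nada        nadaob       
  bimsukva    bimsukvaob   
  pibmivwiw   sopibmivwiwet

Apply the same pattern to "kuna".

nada and nipuw both begin with n- yet inflect differently (nadaob, sonipuwet), so the first letter is not what conditions the rule; the final letter is.
"kuna" ends in -a. The stems ending in -a (balowa → balowaob, nada → nadaob, bimsukva → bimsukvaob) add -ob.
So kuna → kunaob.

kunaob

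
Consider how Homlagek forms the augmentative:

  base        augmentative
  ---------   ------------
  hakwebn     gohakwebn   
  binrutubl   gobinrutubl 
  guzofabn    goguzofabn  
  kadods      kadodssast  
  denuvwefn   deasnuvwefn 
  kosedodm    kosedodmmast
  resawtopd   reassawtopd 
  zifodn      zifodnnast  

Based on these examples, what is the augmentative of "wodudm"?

wodudmmast

guzofabn and zifodn both end in -n yet inflect differently (goguzofabn, zifodnnast), so the final letter is not what conditions the rule; the second-to-last letter is.
"wodudm" has second-to-last letter 'd'. The stems whose second-to-last letter is 'd' (kadods → kadodssast, zifodn → zifodnnast, kosedodm → kosedodmmast) double the final consonant and add -ast.
The other patterns: stems whose second-to-last letter is 'b' add the prefix go-; stems whose second-to-last letter is 'f' or 'p' insert -as- after the first vowel.
So wodudm → wodudmmast.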